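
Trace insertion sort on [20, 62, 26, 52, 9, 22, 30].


Initial: [20, 62, 26, 52, 9, 22, 30]
Insert 62: [20, 62, 26, 52, 9, 22, 30]
Insert 26: [20, 26, 62, 52, 9, 22, 30]
Insert 52: [20, 26, 52, 62, 9, 22, 30]
Insert 9: [9, 20, 26, 52, 62, 22, 30]
Insert 22: [9, 20, 22, 26, 52, 62, 30]
Insert 30: [9, 20, 22, 26, 30, 52, 62]

Sorted: [9, 20, 22, 26, 30, 52, 62]


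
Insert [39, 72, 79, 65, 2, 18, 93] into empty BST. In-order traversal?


Insert 39: root
Insert 72: R from 39
Insert 79: R from 39 -> R from 72
Insert 65: R from 39 -> L from 72
Insert 2: L from 39
Insert 18: L from 39 -> R from 2
Insert 93: R from 39 -> R from 72 -> R from 79

In-order: [2, 18, 39, 65, 72, 79, 93]


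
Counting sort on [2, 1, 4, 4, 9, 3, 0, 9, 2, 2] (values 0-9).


Input: [2, 1, 4, 4, 9, 3, 0, 9, 2, 2]
Counts: [1, 1, 3, 1, 2, 0, 0, 0, 0, 2]

Sorted: [0, 1, 2, 2, 2, 3, 4, 4, 9, 9]


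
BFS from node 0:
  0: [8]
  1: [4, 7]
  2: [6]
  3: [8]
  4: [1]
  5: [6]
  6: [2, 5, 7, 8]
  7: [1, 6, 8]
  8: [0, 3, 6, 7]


Visit 0, enqueue [8]
Visit 8, enqueue [3, 6, 7]
Visit 3, enqueue []
Visit 6, enqueue [2, 5]
Visit 7, enqueue [1]
Visit 2, enqueue []
Visit 5, enqueue []
Visit 1, enqueue [4]
Visit 4, enqueue []

BFS order: [0, 8, 3, 6, 7, 2, 5, 1, 4]


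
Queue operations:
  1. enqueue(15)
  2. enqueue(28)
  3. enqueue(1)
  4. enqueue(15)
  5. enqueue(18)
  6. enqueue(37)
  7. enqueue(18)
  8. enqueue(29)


enqueue(15) -> [15]
enqueue(28) -> [15, 28]
enqueue(1) -> [15, 28, 1]
enqueue(15) -> [15, 28, 1, 15]
enqueue(18) -> [15, 28, 1, 15, 18]
enqueue(37) -> [15, 28, 1, 15, 18, 37]
enqueue(18) -> [15, 28, 1, 15, 18, 37, 18]
enqueue(29) -> [15, 28, 1, 15, 18, 37, 18, 29]

Final queue: [15, 28, 1, 15, 18, 37, 18, 29]


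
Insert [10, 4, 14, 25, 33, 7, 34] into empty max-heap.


Insert 10: [10]
Insert 4: [10, 4]
Insert 14: [14, 4, 10]
Insert 25: [25, 14, 10, 4]
Insert 33: [33, 25, 10, 4, 14]
Insert 7: [33, 25, 10, 4, 14, 7]
Insert 34: [34, 25, 33, 4, 14, 7, 10]

Final heap: [34, 25, 33, 4, 14, 7, 10]


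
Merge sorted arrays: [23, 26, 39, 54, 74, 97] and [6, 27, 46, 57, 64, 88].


Take 6 from B
Take 23 from A
Take 26 from A
Take 27 from B
Take 39 from A
Take 46 from B
Take 54 from A
Take 57 from B
Take 64 from B
Take 74 from A
Take 88 from B

Merged: [6, 23, 26, 27, 39, 46, 54, 57, 64, 74, 88, 97]


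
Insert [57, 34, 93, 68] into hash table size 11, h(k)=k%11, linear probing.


Insert 57: h=2 -> slot 2
Insert 34: h=1 -> slot 1
Insert 93: h=5 -> slot 5
Insert 68: h=2, 1 probes -> slot 3

Table: [None, 34, 57, 68, None, 93, None, None, None, None, None]


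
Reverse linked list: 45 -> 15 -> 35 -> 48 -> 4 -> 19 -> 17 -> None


Step 1: curr=45, set curr.next=prev(None) | reversed so far: 45
Step 2: curr=15, set curr.next=prev(45) | reversed so far: 15 -> 45
Step 3: curr=35, set curr.next=prev(15) | reversed so far: 35 -> 15 -> 45
Step 4: curr=48, set curr.next=prev(35) | reversed so far: 48 -> 35 -> 15 -> 45
Step 5: curr=4, set curr.next=prev(48) | reversed so far: 4 -> 48 -> 35 -> 15 -> 45
Step 6: curr=19, set curr.next=prev(4) | reversed so far: 19 -> 4 -> 48 -> 35 -> 15 -> 45
Step 7: curr=17, set curr.next=prev(19) | reversed so far: 17 -> 19 -> 4 -> 48 -> 35 -> 15 -> 45

17 -> 19 -> 4 -> 48 -> 35 -> 15 -> 45 -> None


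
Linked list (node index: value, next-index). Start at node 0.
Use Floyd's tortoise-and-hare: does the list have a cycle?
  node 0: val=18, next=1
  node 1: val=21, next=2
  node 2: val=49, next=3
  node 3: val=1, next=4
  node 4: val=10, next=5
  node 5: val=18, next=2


Floyd's tortoise (slow, +1) and hare (fast, +2):
  init: slow=0, fast=0
  step 1: slow=1, fast=2
  step 2: slow=2, fast=4
  step 3: slow=3, fast=2
  step 4: slow=4, fast=4
  slow == fast at node 4: cycle detected

Cycle: yes


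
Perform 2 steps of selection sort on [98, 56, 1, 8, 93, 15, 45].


Initial: [98, 56, 1, 8, 93, 15, 45]
Step 1: min=1 at 2
  Swap: [1, 56, 98, 8, 93, 15, 45]
Step 2: min=8 at 3
  Swap: [1, 8, 98, 56, 93, 15, 45]

After 2 steps: [1, 8, 98, 56, 93, 15, 45]


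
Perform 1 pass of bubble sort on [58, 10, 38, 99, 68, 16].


Initial: [58, 10, 38, 99, 68, 16]
Pass 1: [10, 38, 58, 68, 16, 99] (4 swaps)

After 1 pass: [10, 38, 58, 68, 16, 99]


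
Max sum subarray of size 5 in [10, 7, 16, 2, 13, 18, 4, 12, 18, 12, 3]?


[0:5]: 48
[1:6]: 56
[2:7]: 53
[3:8]: 49
[4:9]: 65
[5:10]: 64
[6:11]: 49

Max: 65 at [4:9]


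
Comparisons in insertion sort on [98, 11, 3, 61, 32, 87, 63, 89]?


Algorithm: insertion sort
Input: [98, 11, 3, 61, 32, 87, 63, 89]
Sorted: [3, 11, 32, 61, 63, 87, 89, 98]

15


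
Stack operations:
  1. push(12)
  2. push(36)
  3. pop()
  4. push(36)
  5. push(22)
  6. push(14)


push(12) -> [12]
push(36) -> [12, 36]
pop()->36, [12]
push(36) -> [12, 36]
push(22) -> [12, 36, 22]
push(14) -> [12, 36, 22, 14]

Final stack: [12, 36, 22, 14]


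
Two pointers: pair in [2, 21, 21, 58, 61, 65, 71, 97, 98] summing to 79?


lo=0(2)+hi=8(98)=100
lo=0(2)+hi=7(97)=99
lo=0(2)+hi=6(71)=73
lo=1(21)+hi=6(71)=92
lo=1(21)+hi=5(65)=86
lo=1(21)+hi=4(61)=82
lo=1(21)+hi=3(58)=79

Yes: 21+58=79


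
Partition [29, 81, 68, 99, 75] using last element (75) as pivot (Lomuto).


Pivot: 75
  29 <= 75: advance i (no swap)
  68 <= 75: swap -> [29, 68, 81, 99, 75]
Place pivot at 2: [29, 68, 75, 99, 81]

Partitioned: [29, 68, 75, 99, 81]


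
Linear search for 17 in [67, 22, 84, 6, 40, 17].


i=0: 67!=17
i=1: 22!=17
i=2: 84!=17
i=3: 6!=17
i=4: 40!=17
i=5: 17==17 found!

Found at 5, 6 comps


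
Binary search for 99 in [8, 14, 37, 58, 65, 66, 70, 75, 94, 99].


Step 1: lo=0, hi=9, mid=4, val=65
Step 2: lo=5, hi=9, mid=7, val=75
Step 3: lo=8, hi=9, mid=8, val=94
Step 4: lo=9, hi=9, mid=9, val=99

Found at index 9


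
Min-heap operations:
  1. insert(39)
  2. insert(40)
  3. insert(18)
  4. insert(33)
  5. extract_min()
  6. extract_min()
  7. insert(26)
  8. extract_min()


insert(39) -> [39]
insert(40) -> [39, 40]
insert(18) -> [18, 40, 39]
insert(33) -> [18, 33, 39, 40]
extract_min()->18, [33, 40, 39]
extract_min()->33, [39, 40]
insert(26) -> [26, 40, 39]
extract_min()->26, [39, 40]

Final heap: [39, 40]


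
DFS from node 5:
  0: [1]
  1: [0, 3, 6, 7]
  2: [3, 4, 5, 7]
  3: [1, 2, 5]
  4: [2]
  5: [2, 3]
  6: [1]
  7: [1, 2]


Visit 5, push [3, 2]
Visit 2, push [7, 4, 3]
Visit 3, push [1]
Visit 1, push [7, 6, 0]
Visit 0, push []
Visit 6, push []
Visit 7, push []
Visit 4, push []

DFS order: [5, 2, 3, 1, 0, 6, 7, 4]


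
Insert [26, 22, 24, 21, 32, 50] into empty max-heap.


Insert 26: [26]
Insert 22: [26, 22]
Insert 24: [26, 22, 24]
Insert 21: [26, 22, 24, 21]
Insert 32: [32, 26, 24, 21, 22]
Insert 50: [50, 26, 32, 21, 22, 24]

Final heap: [50, 26, 32, 21, 22, 24]


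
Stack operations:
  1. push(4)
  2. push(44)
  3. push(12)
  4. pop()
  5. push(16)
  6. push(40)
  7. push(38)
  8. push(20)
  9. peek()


push(4) -> [4]
push(44) -> [4, 44]
push(12) -> [4, 44, 12]
pop()->12, [4, 44]
push(16) -> [4, 44, 16]
push(40) -> [4, 44, 16, 40]
push(38) -> [4, 44, 16, 40, 38]
push(20) -> [4, 44, 16, 40, 38, 20]
peek()->20

Final stack: [4, 44, 16, 40, 38, 20]


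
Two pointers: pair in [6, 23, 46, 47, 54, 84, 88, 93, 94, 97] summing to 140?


lo=0(6)+hi=9(97)=103
lo=1(23)+hi=9(97)=120
lo=2(46)+hi=9(97)=143
lo=2(46)+hi=8(94)=140

Yes: 46+94=140


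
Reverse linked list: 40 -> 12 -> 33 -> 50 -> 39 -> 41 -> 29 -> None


Step 1: curr=40, set curr.next=prev(None) | reversed so far: 40
Step 2: curr=12, set curr.next=prev(40) | reversed so far: 12 -> 40
Step 3: curr=33, set curr.next=prev(12) | reversed so far: 33 -> 12 -> 40
Step 4: curr=50, set curr.next=prev(33) | reversed so far: 50 -> 33 -> 12 -> 40
Step 5: curr=39, set curr.next=prev(50) | reversed so far: 39 -> 50 -> 33 -> 12 -> 40
Step 6: curr=41, set curr.next=prev(39) | reversed so far: 41 -> 39 -> 50 -> 33 -> 12 -> 40
Step 7: curr=29, set curr.next=prev(41) | reversed so far: 29 -> 41 -> 39 -> 50 -> 33 -> 12 -> 40

29 -> 41 -> 39 -> 50 -> 33 -> 12 -> 40 -> None


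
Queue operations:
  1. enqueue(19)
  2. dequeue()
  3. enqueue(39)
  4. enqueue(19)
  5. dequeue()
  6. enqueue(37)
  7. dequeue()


enqueue(19) -> [19]
dequeue()->19, []
enqueue(39) -> [39]
enqueue(19) -> [39, 19]
dequeue()->39, [19]
enqueue(37) -> [19, 37]
dequeue()->19, [37]

Final queue: [37]


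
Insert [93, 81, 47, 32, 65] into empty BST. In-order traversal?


Insert 93: root
Insert 81: L from 93
Insert 47: L from 93 -> L from 81
Insert 32: L from 93 -> L from 81 -> L from 47
Insert 65: L from 93 -> L from 81 -> R from 47

In-order: [32, 47, 65, 81, 93]


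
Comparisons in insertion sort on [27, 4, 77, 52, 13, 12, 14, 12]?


Algorithm: insertion sort
Input: [27, 4, 77, 52, 13, 12, 14, 12]
Sorted: [4, 12, 12, 13, 14, 27, 52, 77]

23


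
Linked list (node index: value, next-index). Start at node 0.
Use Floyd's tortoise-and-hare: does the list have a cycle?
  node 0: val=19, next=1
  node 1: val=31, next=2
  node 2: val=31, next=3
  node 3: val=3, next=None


Floyd's tortoise (slow, +1) and hare (fast, +2):
  init: slow=0, fast=0
  step 1: slow=1, fast=2
  step 2: fast 2->3->None, no cycle

Cycle: no


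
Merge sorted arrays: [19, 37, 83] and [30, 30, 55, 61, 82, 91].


Take 19 from A
Take 30 from B
Take 30 from B
Take 37 from A
Take 55 from B
Take 61 from B
Take 82 from B
Take 83 from A

Merged: [19, 30, 30, 37, 55, 61, 82, 83, 91]


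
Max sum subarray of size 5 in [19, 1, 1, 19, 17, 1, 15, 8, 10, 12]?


[0:5]: 57
[1:6]: 39
[2:7]: 53
[3:8]: 60
[4:9]: 51
[5:10]: 46

Max: 60 at [3:8]


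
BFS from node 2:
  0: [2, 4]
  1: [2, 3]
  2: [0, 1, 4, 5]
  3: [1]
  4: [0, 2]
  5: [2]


Visit 2, enqueue [0, 1, 4, 5]
Visit 0, enqueue []
Visit 1, enqueue [3]
Visit 4, enqueue []
Visit 5, enqueue []
Visit 3, enqueue []

BFS order: [2, 0, 1, 4, 5, 3]


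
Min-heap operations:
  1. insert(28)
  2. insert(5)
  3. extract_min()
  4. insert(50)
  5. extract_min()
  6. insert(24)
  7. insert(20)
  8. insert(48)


insert(28) -> [28]
insert(5) -> [5, 28]
extract_min()->5, [28]
insert(50) -> [28, 50]
extract_min()->28, [50]
insert(24) -> [24, 50]
insert(20) -> [20, 50, 24]
insert(48) -> [20, 48, 24, 50]

Final heap: [20, 48, 24, 50]


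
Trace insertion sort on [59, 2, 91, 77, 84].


Initial: [59, 2, 91, 77, 84]
Insert 2: [2, 59, 91, 77, 84]
Insert 91: [2, 59, 91, 77, 84]
Insert 77: [2, 59, 77, 91, 84]
Insert 84: [2, 59, 77, 84, 91]

Sorted: [2, 59, 77, 84, 91]


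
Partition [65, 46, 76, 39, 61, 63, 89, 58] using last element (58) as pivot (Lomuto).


Pivot: 58
  46 <= 58: swap -> [46, 65, 76, 39, 61, 63, 89, 58]
  39 <= 58: swap -> [46, 39, 76, 65, 61, 63, 89, 58]
Place pivot at 2: [46, 39, 58, 65, 61, 63, 89, 76]

Partitioned: [46, 39, 58, 65, 61, 63, 89, 76]


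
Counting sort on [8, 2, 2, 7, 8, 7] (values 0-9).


Input: [8, 2, 2, 7, 8, 7]
Counts: [0, 0, 2, 0, 0, 0, 0, 2, 2, 0]

Sorted: [2, 2, 7, 7, 8, 8]


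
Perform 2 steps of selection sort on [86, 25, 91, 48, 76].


Initial: [86, 25, 91, 48, 76]
Step 1: min=25 at 1
  Swap: [25, 86, 91, 48, 76]
Step 2: min=48 at 3
  Swap: [25, 48, 91, 86, 76]

After 2 steps: [25, 48, 91, 86, 76]


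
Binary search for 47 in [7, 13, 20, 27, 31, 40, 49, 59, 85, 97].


Step 1: lo=0, hi=9, mid=4, val=31
Step 2: lo=5, hi=9, mid=7, val=59
Step 3: lo=5, hi=6, mid=5, val=40
Step 4: lo=6, hi=6, mid=6, val=49

Not found


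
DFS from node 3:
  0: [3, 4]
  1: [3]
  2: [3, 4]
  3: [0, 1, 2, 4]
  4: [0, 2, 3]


Visit 3, push [4, 2, 1, 0]
Visit 0, push [4]
Visit 4, push [2]
Visit 2, push []
Visit 1, push []

DFS order: [3, 0, 4, 2, 1]


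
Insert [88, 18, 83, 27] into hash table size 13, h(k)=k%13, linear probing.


Insert 88: h=10 -> slot 10
Insert 18: h=5 -> slot 5
Insert 83: h=5, 1 probes -> slot 6
Insert 27: h=1 -> slot 1

Table: [None, 27, None, None, None, 18, 83, None, None, None, 88, None, None]


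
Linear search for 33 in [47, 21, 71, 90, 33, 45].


i=0: 47!=33
i=1: 21!=33
i=2: 71!=33
i=3: 90!=33
i=4: 33==33 found!

Found at 4, 5 comps


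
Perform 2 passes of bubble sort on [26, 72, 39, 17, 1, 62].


Initial: [26, 72, 39, 17, 1, 62]
Pass 1: [26, 39, 17, 1, 62, 72] (4 swaps)
Pass 2: [26, 17, 1, 39, 62, 72] (2 swaps)

After 2 passes: [26, 17, 1, 39, 62, 72]


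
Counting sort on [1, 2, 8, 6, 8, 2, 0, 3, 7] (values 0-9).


Input: [1, 2, 8, 6, 8, 2, 0, 3, 7]
Counts: [1, 1, 2, 1, 0, 0, 1, 1, 2, 0]

Sorted: [0, 1, 2, 2, 3, 6, 7, 8, 8]


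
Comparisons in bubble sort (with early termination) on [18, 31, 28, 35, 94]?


Algorithm: bubble sort (with early termination)
Input: [18, 31, 28, 35, 94]
Sorted: [18, 28, 31, 35, 94]

7


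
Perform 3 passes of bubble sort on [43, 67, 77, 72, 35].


Initial: [43, 67, 77, 72, 35]
Pass 1: [43, 67, 72, 35, 77] (2 swaps)
Pass 2: [43, 67, 35, 72, 77] (1 swaps)
Pass 3: [43, 35, 67, 72, 77] (1 swaps)

After 3 passes: [43, 35, 67, 72, 77]


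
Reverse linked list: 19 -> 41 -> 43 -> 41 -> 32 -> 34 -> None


Step 1: curr=19, set curr.next=prev(None) | reversed so far: 19
Step 2: curr=41, set curr.next=prev(19) | reversed so far: 41 -> 19
Step 3: curr=43, set curr.next=prev(41) | reversed so far: 43 -> 41 -> 19
Step 4: curr=41, set curr.next=prev(43) | reversed so far: 41 -> 43 -> 41 -> 19
Step 5: curr=32, set curr.next=prev(41) | reversed so far: 32 -> 41 -> 43 -> 41 -> 19
Step 6: curr=34, set curr.next=prev(32) | reversed so far: 34 -> 32 -> 41 -> 43 -> 41 -> 19

34 -> 32 -> 41 -> 43 -> 41 -> 19 -> None


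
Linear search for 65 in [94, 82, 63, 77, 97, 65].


i=0: 94!=65
i=1: 82!=65
i=2: 63!=65
i=3: 77!=65
i=4: 97!=65
i=5: 65==65 found!

Found at 5, 6 comps


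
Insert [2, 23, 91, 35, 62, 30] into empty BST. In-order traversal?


Insert 2: root
Insert 23: R from 2
Insert 91: R from 2 -> R from 23
Insert 35: R from 2 -> R from 23 -> L from 91
Insert 62: R from 2 -> R from 23 -> L from 91 -> R from 35
Insert 30: R from 2 -> R from 23 -> L from 91 -> L from 35

In-order: [2, 23, 30, 35, 62, 91]


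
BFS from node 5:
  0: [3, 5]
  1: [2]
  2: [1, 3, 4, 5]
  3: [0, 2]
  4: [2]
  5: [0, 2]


Visit 5, enqueue [0, 2]
Visit 0, enqueue [3]
Visit 2, enqueue [1, 4]
Visit 3, enqueue []
Visit 1, enqueue []
Visit 4, enqueue []

BFS order: [5, 0, 2, 3, 1, 4]


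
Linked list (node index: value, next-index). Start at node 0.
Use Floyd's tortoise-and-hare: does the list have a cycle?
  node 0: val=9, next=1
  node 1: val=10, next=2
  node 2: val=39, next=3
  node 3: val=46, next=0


Floyd's tortoise (slow, +1) and hare (fast, +2):
  init: slow=0, fast=0
  step 1: slow=1, fast=2
  step 2: slow=2, fast=0
  step 3: slow=3, fast=2
  step 4: slow=0, fast=0
  slow == fast at node 0: cycle detected

Cycle: yes


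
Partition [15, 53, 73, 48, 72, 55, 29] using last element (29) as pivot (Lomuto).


Pivot: 29
  15 <= 29: advance i (no swap)
Place pivot at 1: [15, 29, 73, 48, 72, 55, 53]

Partitioned: [15, 29, 73, 48, 72, 55, 53]


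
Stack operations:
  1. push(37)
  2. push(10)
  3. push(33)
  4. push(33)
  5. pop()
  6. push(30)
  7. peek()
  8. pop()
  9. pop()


push(37) -> [37]
push(10) -> [37, 10]
push(33) -> [37, 10, 33]
push(33) -> [37, 10, 33, 33]
pop()->33, [37, 10, 33]
push(30) -> [37, 10, 33, 30]
peek()->30
pop()->30, [37, 10, 33]
pop()->33, [37, 10]

Final stack: [37, 10]


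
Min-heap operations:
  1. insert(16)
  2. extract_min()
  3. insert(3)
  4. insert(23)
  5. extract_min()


insert(16) -> [16]
extract_min()->16, []
insert(3) -> [3]
insert(23) -> [3, 23]
extract_min()->3, [23]

Final heap: [23]


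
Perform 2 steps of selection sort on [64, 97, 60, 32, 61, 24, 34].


Initial: [64, 97, 60, 32, 61, 24, 34]
Step 1: min=24 at 5
  Swap: [24, 97, 60, 32, 61, 64, 34]
Step 2: min=32 at 3
  Swap: [24, 32, 60, 97, 61, 64, 34]

After 2 steps: [24, 32, 60, 97, 61, 64, 34]


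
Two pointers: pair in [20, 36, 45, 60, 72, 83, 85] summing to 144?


lo=0(20)+hi=6(85)=105
lo=1(36)+hi=6(85)=121
lo=2(45)+hi=6(85)=130
lo=3(60)+hi=6(85)=145
lo=3(60)+hi=5(83)=143
lo=4(72)+hi=5(83)=155

No pair found


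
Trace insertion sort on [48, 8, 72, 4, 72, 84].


Initial: [48, 8, 72, 4, 72, 84]
Insert 8: [8, 48, 72, 4, 72, 84]
Insert 72: [8, 48, 72, 4, 72, 84]
Insert 4: [4, 8, 48, 72, 72, 84]
Insert 72: [4, 8, 48, 72, 72, 84]
Insert 84: [4, 8, 48, 72, 72, 84]

Sorted: [4, 8, 48, 72, 72, 84]


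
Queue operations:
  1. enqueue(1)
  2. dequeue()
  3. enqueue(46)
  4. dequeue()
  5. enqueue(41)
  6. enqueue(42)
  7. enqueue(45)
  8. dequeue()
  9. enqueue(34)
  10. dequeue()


enqueue(1) -> [1]
dequeue()->1, []
enqueue(46) -> [46]
dequeue()->46, []
enqueue(41) -> [41]
enqueue(42) -> [41, 42]
enqueue(45) -> [41, 42, 45]
dequeue()->41, [42, 45]
enqueue(34) -> [42, 45, 34]
dequeue()->42, [45, 34]

Final queue: [45, 34]


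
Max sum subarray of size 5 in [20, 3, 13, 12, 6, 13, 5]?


[0:5]: 54
[1:6]: 47
[2:7]: 49

Max: 54 at [0:5]


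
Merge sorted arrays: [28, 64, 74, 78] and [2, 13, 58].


Take 2 from B
Take 13 from B
Take 28 from A
Take 58 from B

Merged: [2, 13, 28, 58, 64, 74, 78]


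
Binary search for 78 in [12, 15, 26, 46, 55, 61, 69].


Step 1: lo=0, hi=6, mid=3, val=46
Step 2: lo=4, hi=6, mid=5, val=61
Step 3: lo=6, hi=6, mid=6, val=69

Not found


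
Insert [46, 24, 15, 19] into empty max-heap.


Insert 46: [46]
Insert 24: [46, 24]
Insert 15: [46, 24, 15]
Insert 19: [46, 24, 15, 19]

Final heap: [46, 24, 15, 19]


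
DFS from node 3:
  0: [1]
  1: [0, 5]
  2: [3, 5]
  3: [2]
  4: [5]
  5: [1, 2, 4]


Visit 3, push [2]
Visit 2, push [5]
Visit 5, push [4, 1]
Visit 1, push [0]
Visit 0, push []
Visit 4, push []

DFS order: [3, 2, 5, 1, 0, 4]


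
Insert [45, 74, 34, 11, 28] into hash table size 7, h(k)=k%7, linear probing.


Insert 45: h=3 -> slot 3
Insert 74: h=4 -> slot 4
Insert 34: h=6 -> slot 6
Insert 11: h=4, 1 probes -> slot 5
Insert 28: h=0 -> slot 0

Table: [28, None, None, 45, 74, 11, 34]


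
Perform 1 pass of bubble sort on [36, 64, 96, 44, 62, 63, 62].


Initial: [36, 64, 96, 44, 62, 63, 62]
Pass 1: [36, 64, 44, 62, 63, 62, 96] (4 swaps)

After 1 pass: [36, 64, 44, 62, 63, 62, 96]


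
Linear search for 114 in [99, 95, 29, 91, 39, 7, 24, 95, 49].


i=0: 99!=114
i=1: 95!=114
i=2: 29!=114
i=3: 91!=114
i=4: 39!=114
i=5: 7!=114
i=6: 24!=114
i=7: 95!=114
i=8: 49!=114

Not found, 9 comps


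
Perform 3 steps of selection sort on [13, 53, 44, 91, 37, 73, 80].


Initial: [13, 53, 44, 91, 37, 73, 80]
Step 1: min=13 at 0
  Swap: [13, 53, 44, 91, 37, 73, 80]
Step 2: min=37 at 4
  Swap: [13, 37, 44, 91, 53, 73, 80]
Step 3: min=44 at 2
  Swap: [13, 37, 44, 91, 53, 73, 80]

After 3 steps: [13, 37, 44, 91, 53, 73, 80]


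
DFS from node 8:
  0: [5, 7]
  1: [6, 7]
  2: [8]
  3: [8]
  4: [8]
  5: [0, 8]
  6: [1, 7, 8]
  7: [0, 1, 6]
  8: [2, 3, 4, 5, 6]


Visit 8, push [6, 5, 4, 3, 2]
Visit 2, push []
Visit 3, push []
Visit 4, push []
Visit 5, push [0]
Visit 0, push [7]
Visit 7, push [6, 1]
Visit 1, push [6]
Visit 6, push []

DFS order: [8, 2, 3, 4, 5, 0, 7, 1, 6]


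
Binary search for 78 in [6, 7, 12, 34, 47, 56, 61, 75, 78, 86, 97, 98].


Step 1: lo=0, hi=11, mid=5, val=56
Step 2: lo=6, hi=11, mid=8, val=78

Found at index 8


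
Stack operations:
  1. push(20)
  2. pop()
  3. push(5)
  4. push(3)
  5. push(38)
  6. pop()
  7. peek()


push(20) -> [20]
pop()->20, []
push(5) -> [5]
push(3) -> [5, 3]
push(38) -> [5, 3, 38]
pop()->38, [5, 3]
peek()->3

Final stack: [5, 3]


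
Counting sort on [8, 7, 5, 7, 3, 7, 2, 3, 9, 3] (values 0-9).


Input: [8, 7, 5, 7, 3, 7, 2, 3, 9, 3]
Counts: [0, 0, 1, 3, 0, 1, 0, 3, 1, 1]

Sorted: [2, 3, 3, 3, 5, 7, 7, 7, 8, 9]


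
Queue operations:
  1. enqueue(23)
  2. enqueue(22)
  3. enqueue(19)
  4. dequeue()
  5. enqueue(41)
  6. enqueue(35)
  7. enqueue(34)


enqueue(23) -> [23]
enqueue(22) -> [23, 22]
enqueue(19) -> [23, 22, 19]
dequeue()->23, [22, 19]
enqueue(41) -> [22, 19, 41]
enqueue(35) -> [22, 19, 41, 35]
enqueue(34) -> [22, 19, 41, 35, 34]

Final queue: [22, 19, 41, 35, 34]


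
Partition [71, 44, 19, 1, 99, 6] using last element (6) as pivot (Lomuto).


Pivot: 6
  1 <= 6: swap -> [1, 44, 19, 71, 99, 6]
Place pivot at 1: [1, 6, 19, 71, 99, 44]

Partitioned: [1, 6, 19, 71, 99, 44]


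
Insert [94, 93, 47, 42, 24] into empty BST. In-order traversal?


Insert 94: root
Insert 93: L from 94
Insert 47: L from 94 -> L from 93
Insert 42: L from 94 -> L from 93 -> L from 47
Insert 24: L from 94 -> L from 93 -> L from 47 -> L from 42

In-order: [24, 42, 47, 93, 94]


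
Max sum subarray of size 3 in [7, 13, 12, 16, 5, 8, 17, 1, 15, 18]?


[0:3]: 32
[1:4]: 41
[2:5]: 33
[3:6]: 29
[4:7]: 30
[5:8]: 26
[6:9]: 33
[7:10]: 34

Max: 41 at [1:4]


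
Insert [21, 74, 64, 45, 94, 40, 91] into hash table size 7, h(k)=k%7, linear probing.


Insert 21: h=0 -> slot 0
Insert 74: h=4 -> slot 4
Insert 64: h=1 -> slot 1
Insert 45: h=3 -> slot 3
Insert 94: h=3, 2 probes -> slot 5
Insert 40: h=5, 1 probes -> slot 6
Insert 91: h=0, 2 probes -> slot 2

Table: [21, 64, 91, 45, 74, 94, 40]


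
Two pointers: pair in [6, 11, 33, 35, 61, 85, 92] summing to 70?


lo=0(6)+hi=6(92)=98
lo=0(6)+hi=5(85)=91
lo=0(6)+hi=4(61)=67
lo=1(11)+hi=4(61)=72
lo=1(11)+hi=3(35)=46
lo=2(33)+hi=3(35)=68

No pair found


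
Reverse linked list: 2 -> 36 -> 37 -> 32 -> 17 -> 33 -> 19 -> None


Step 1: curr=2, set curr.next=prev(None) | reversed so far: 2
Step 2: curr=36, set curr.next=prev(2) | reversed so far: 36 -> 2
Step 3: curr=37, set curr.next=prev(36) | reversed so far: 37 -> 36 -> 2
Step 4: curr=32, set curr.next=prev(37) | reversed so far: 32 -> 37 -> 36 -> 2
Step 5: curr=17, set curr.next=prev(32) | reversed so far: 17 -> 32 -> 37 -> 36 -> 2
Step 6: curr=33, set curr.next=prev(17) | reversed so far: 33 -> 17 -> 32 -> 37 -> 36 -> 2
Step 7: curr=19, set curr.next=prev(33) | reversed so far: 19 -> 33 -> 17 -> 32 -> 37 -> 36 -> 2

19 -> 33 -> 17 -> 32 -> 37 -> 36 -> 2 -> None


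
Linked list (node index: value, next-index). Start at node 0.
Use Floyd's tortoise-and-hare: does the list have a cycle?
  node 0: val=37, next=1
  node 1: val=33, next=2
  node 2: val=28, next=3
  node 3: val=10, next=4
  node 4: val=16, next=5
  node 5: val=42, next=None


Floyd's tortoise (slow, +1) and hare (fast, +2):
  init: slow=0, fast=0
  step 1: slow=1, fast=2
  step 2: slow=2, fast=4
  step 3: fast 4->5->None, no cycle

Cycle: no


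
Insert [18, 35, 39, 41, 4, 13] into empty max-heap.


Insert 18: [18]
Insert 35: [35, 18]
Insert 39: [39, 18, 35]
Insert 41: [41, 39, 35, 18]
Insert 4: [41, 39, 35, 18, 4]
Insert 13: [41, 39, 35, 18, 4, 13]

Final heap: [41, 39, 35, 18, 4, 13]


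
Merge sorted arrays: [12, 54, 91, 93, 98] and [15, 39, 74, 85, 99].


Take 12 from A
Take 15 from B
Take 39 from B
Take 54 from A
Take 74 from B
Take 85 from B
Take 91 from A
Take 93 from A
Take 98 from A

Merged: [12, 15, 39, 54, 74, 85, 91, 93, 98, 99]


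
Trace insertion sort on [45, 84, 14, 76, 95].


Initial: [45, 84, 14, 76, 95]
Insert 84: [45, 84, 14, 76, 95]
Insert 14: [14, 45, 84, 76, 95]
Insert 76: [14, 45, 76, 84, 95]
Insert 95: [14, 45, 76, 84, 95]

Sorted: [14, 45, 76, 84, 95]


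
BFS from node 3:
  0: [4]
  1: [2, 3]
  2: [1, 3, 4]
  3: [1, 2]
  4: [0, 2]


Visit 3, enqueue [1, 2]
Visit 1, enqueue []
Visit 2, enqueue [4]
Visit 4, enqueue [0]
Visit 0, enqueue []

BFS order: [3, 1, 2, 4, 0]


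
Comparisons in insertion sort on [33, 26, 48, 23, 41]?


Algorithm: insertion sort
Input: [33, 26, 48, 23, 41]
Sorted: [23, 26, 33, 41, 48]

7


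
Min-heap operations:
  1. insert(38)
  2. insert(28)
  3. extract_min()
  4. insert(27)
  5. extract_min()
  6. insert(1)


insert(38) -> [38]
insert(28) -> [28, 38]
extract_min()->28, [38]
insert(27) -> [27, 38]
extract_min()->27, [38]
insert(1) -> [1, 38]

Final heap: [1, 38]


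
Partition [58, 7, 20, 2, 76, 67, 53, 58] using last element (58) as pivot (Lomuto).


Pivot: 58
  58 <= 58: advance i (no swap)
  7 <= 58: advance i (no swap)
  20 <= 58: advance i (no swap)
  2 <= 58: advance i (no swap)
  53 <= 58: swap -> [58, 7, 20, 2, 53, 67, 76, 58]
Place pivot at 5: [58, 7, 20, 2, 53, 58, 76, 67]

Partitioned: [58, 7, 20, 2, 53, 58, 76, 67]


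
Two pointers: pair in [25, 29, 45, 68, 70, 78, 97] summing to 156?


lo=0(25)+hi=6(97)=122
lo=1(29)+hi=6(97)=126
lo=2(45)+hi=6(97)=142
lo=3(68)+hi=6(97)=165
lo=3(68)+hi=5(78)=146
lo=4(70)+hi=5(78)=148

No pair found


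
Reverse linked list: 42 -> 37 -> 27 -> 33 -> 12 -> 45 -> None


Step 1: curr=42, set curr.next=prev(None) | reversed so far: 42
Step 2: curr=37, set curr.next=prev(42) | reversed so far: 37 -> 42
Step 3: curr=27, set curr.next=prev(37) | reversed so far: 27 -> 37 -> 42
Step 4: curr=33, set curr.next=prev(27) | reversed so far: 33 -> 27 -> 37 -> 42
Step 5: curr=12, set curr.next=prev(33) | reversed so far: 12 -> 33 -> 27 -> 37 -> 42
Step 6: curr=45, set curr.next=prev(12) | reversed so far: 45 -> 12 -> 33 -> 27 -> 37 -> 42

45 -> 12 -> 33 -> 27 -> 37 -> 42 -> None


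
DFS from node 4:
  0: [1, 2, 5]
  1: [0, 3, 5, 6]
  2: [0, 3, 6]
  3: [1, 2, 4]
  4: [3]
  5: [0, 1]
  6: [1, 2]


Visit 4, push [3]
Visit 3, push [2, 1]
Visit 1, push [6, 5, 0]
Visit 0, push [5, 2]
Visit 2, push [6]
Visit 6, push []
Visit 5, push []

DFS order: [4, 3, 1, 0, 2, 6, 5]


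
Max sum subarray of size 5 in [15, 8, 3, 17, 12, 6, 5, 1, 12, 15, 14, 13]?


[0:5]: 55
[1:6]: 46
[2:7]: 43
[3:8]: 41
[4:9]: 36
[5:10]: 39
[6:11]: 47
[7:12]: 55

Max: 55 at [0:5]


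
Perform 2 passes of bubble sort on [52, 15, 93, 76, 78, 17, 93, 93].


Initial: [52, 15, 93, 76, 78, 17, 93, 93]
Pass 1: [15, 52, 76, 78, 17, 93, 93, 93] (4 swaps)
Pass 2: [15, 52, 76, 17, 78, 93, 93, 93] (1 swaps)

After 2 passes: [15, 52, 76, 17, 78, 93, 93, 93]


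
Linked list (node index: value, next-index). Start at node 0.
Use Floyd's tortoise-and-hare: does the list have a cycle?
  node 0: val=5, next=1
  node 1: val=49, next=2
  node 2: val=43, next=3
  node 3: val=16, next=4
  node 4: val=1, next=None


Floyd's tortoise (slow, +1) and hare (fast, +2):
  init: slow=0, fast=0
  step 1: slow=1, fast=2
  step 2: slow=2, fast=4
  step 3: fast -> None, no cycle

Cycle: no


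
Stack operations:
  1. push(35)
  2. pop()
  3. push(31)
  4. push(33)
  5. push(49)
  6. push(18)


push(35) -> [35]
pop()->35, []
push(31) -> [31]
push(33) -> [31, 33]
push(49) -> [31, 33, 49]
push(18) -> [31, 33, 49, 18]

Final stack: [31, 33, 49, 18]


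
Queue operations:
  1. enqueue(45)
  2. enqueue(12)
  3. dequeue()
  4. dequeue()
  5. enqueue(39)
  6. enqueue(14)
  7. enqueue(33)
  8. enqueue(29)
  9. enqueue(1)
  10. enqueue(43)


enqueue(45) -> [45]
enqueue(12) -> [45, 12]
dequeue()->45, [12]
dequeue()->12, []
enqueue(39) -> [39]
enqueue(14) -> [39, 14]
enqueue(33) -> [39, 14, 33]
enqueue(29) -> [39, 14, 33, 29]
enqueue(1) -> [39, 14, 33, 29, 1]
enqueue(43) -> [39, 14, 33, 29, 1, 43]

Final queue: [39, 14, 33, 29, 1, 43]


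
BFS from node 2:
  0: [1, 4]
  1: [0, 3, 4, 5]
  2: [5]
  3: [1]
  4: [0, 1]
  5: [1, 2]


Visit 2, enqueue [5]
Visit 5, enqueue [1]
Visit 1, enqueue [0, 3, 4]
Visit 0, enqueue []
Visit 3, enqueue []
Visit 4, enqueue []

BFS order: [2, 5, 1, 0, 3, 4]


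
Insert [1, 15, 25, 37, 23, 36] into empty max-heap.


Insert 1: [1]
Insert 15: [15, 1]
Insert 25: [25, 1, 15]
Insert 37: [37, 25, 15, 1]
Insert 23: [37, 25, 15, 1, 23]
Insert 36: [37, 25, 36, 1, 23, 15]

Final heap: [37, 25, 36, 1, 23, 15]


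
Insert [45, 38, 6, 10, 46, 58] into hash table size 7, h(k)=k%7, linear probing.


Insert 45: h=3 -> slot 3
Insert 38: h=3, 1 probes -> slot 4
Insert 6: h=6 -> slot 6
Insert 10: h=3, 2 probes -> slot 5
Insert 46: h=4, 3 probes -> slot 0
Insert 58: h=2 -> slot 2

Table: [46, None, 58, 45, 38, 10, 6]


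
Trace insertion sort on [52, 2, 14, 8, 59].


Initial: [52, 2, 14, 8, 59]
Insert 2: [2, 52, 14, 8, 59]
Insert 14: [2, 14, 52, 8, 59]
Insert 8: [2, 8, 14, 52, 59]
Insert 59: [2, 8, 14, 52, 59]

Sorted: [2, 8, 14, 52, 59]


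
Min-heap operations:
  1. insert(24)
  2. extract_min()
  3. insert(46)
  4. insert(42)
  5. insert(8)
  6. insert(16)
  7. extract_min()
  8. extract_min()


insert(24) -> [24]
extract_min()->24, []
insert(46) -> [46]
insert(42) -> [42, 46]
insert(8) -> [8, 46, 42]
insert(16) -> [8, 16, 42, 46]
extract_min()->8, [16, 46, 42]
extract_min()->16, [42, 46]

Final heap: [42, 46]


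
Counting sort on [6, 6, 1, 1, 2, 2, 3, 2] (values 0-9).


Input: [6, 6, 1, 1, 2, 2, 3, 2]
Counts: [0, 2, 3, 1, 0, 0, 2, 0, 0, 0]

Sorted: [1, 1, 2, 2, 2, 3, 6, 6]


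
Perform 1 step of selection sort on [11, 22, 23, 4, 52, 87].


Initial: [11, 22, 23, 4, 52, 87]
Step 1: min=4 at 3
  Swap: [4, 22, 23, 11, 52, 87]

After 1 step: [4, 22, 23, 11, 52, 87]


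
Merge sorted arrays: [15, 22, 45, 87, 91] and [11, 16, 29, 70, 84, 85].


Take 11 from B
Take 15 from A
Take 16 from B
Take 22 from A
Take 29 from B
Take 45 from A
Take 70 from B
Take 84 from B
Take 85 from B

Merged: [11, 15, 16, 22, 29, 45, 70, 84, 85, 87, 91]


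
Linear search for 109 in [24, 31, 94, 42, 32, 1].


i=0: 24!=109
i=1: 31!=109
i=2: 94!=109
i=3: 42!=109
i=4: 32!=109
i=5: 1!=109

Not found, 6 comps


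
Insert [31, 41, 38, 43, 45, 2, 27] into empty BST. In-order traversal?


Insert 31: root
Insert 41: R from 31
Insert 38: R from 31 -> L from 41
Insert 43: R from 31 -> R from 41
Insert 45: R from 31 -> R from 41 -> R from 43
Insert 2: L from 31
Insert 27: L from 31 -> R from 2

In-order: [2, 27, 31, 38, 41, 43, 45]


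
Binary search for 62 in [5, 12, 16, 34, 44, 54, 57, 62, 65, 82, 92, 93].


Step 1: lo=0, hi=11, mid=5, val=54
Step 2: lo=6, hi=11, mid=8, val=65
Step 3: lo=6, hi=7, mid=6, val=57
Step 4: lo=7, hi=7, mid=7, val=62

Found at index 7


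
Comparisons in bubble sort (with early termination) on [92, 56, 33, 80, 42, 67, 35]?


Algorithm: bubble sort (with early termination)
Input: [92, 56, 33, 80, 42, 67, 35]
Sorted: [33, 35, 42, 56, 67, 80, 92]

21


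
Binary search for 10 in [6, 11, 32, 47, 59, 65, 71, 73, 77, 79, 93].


Step 1: lo=0, hi=10, mid=5, val=65
Step 2: lo=0, hi=4, mid=2, val=32
Step 3: lo=0, hi=1, mid=0, val=6
Step 4: lo=1, hi=1, mid=1, val=11

Not found


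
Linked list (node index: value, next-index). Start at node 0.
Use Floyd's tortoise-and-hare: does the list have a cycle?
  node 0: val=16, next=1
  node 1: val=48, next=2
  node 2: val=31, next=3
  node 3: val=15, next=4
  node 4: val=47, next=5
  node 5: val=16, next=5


Floyd's tortoise (slow, +1) and hare (fast, +2):
  init: slow=0, fast=0
  step 1: slow=1, fast=2
  step 2: slow=2, fast=4
  step 3: slow=3, fast=5
  step 4: slow=4, fast=5
  step 5: slow=5, fast=5
  slow == fast at node 5: cycle detected

Cycle: yes


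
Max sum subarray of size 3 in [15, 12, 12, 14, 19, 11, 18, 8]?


[0:3]: 39
[1:4]: 38
[2:5]: 45
[3:6]: 44
[4:7]: 48
[5:8]: 37

Max: 48 at [4:7]


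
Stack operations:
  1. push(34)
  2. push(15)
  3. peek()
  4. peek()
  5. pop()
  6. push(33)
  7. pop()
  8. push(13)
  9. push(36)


push(34) -> [34]
push(15) -> [34, 15]
peek()->15
peek()->15
pop()->15, [34]
push(33) -> [34, 33]
pop()->33, [34]
push(13) -> [34, 13]
push(36) -> [34, 13, 36]

Final stack: [34, 13, 36]


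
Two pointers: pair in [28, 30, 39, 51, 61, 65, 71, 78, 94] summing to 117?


lo=0(28)+hi=8(94)=122
lo=0(28)+hi=7(78)=106
lo=1(30)+hi=7(78)=108
lo=2(39)+hi=7(78)=117

Yes: 39+78=117


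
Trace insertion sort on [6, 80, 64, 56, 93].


Initial: [6, 80, 64, 56, 93]
Insert 80: [6, 80, 64, 56, 93]
Insert 64: [6, 64, 80, 56, 93]
Insert 56: [6, 56, 64, 80, 93]
Insert 93: [6, 56, 64, 80, 93]

Sorted: [6, 56, 64, 80, 93]


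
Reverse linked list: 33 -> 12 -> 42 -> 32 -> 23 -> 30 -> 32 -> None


Step 1: curr=33, set curr.next=prev(None) | reversed so far: 33
Step 2: curr=12, set curr.next=prev(33) | reversed so far: 12 -> 33
Step 3: curr=42, set curr.next=prev(12) | reversed so far: 42 -> 12 -> 33
Step 4: curr=32, set curr.next=prev(42) | reversed so far: 32 -> 42 -> 12 -> 33
Step 5: curr=23, set curr.next=prev(32) | reversed so far: 23 -> 32 -> 42 -> 12 -> 33
Step 6: curr=30, set curr.next=prev(23) | reversed so far: 30 -> 23 -> 32 -> 42 -> 12 -> 33
Step 7: curr=32, set curr.next=prev(30) | reversed so far: 32 -> 30 -> 23 -> 32 -> 42 -> 12 -> 33

32 -> 30 -> 23 -> 32 -> 42 -> 12 -> 33 -> None


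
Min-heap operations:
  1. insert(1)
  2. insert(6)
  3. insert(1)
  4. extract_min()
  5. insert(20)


insert(1) -> [1]
insert(6) -> [1, 6]
insert(1) -> [1, 6, 1]
extract_min()->1, [1, 6]
insert(20) -> [1, 6, 20]

Final heap: [1, 6, 20]


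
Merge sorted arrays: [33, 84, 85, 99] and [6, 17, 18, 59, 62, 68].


Take 6 from B
Take 17 from B
Take 18 from B
Take 33 from A
Take 59 from B
Take 62 from B
Take 68 from B

Merged: [6, 17, 18, 33, 59, 62, 68, 84, 85, 99]


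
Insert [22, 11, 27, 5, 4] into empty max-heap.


Insert 22: [22]
Insert 11: [22, 11]
Insert 27: [27, 11, 22]
Insert 5: [27, 11, 22, 5]
Insert 4: [27, 11, 22, 5, 4]

Final heap: [27, 11, 22, 5, 4]


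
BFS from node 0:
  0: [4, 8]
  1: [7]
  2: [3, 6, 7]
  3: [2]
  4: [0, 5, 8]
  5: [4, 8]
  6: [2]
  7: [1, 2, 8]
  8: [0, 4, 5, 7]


Visit 0, enqueue [4, 8]
Visit 4, enqueue [5]
Visit 8, enqueue [7]
Visit 5, enqueue []
Visit 7, enqueue [1, 2]
Visit 1, enqueue []
Visit 2, enqueue [3, 6]
Visit 3, enqueue []
Visit 6, enqueue []

BFS order: [0, 4, 8, 5, 7, 1, 2, 3, 6]


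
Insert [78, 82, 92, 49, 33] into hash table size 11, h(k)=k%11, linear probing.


Insert 78: h=1 -> slot 1
Insert 82: h=5 -> slot 5
Insert 92: h=4 -> slot 4
Insert 49: h=5, 1 probes -> slot 6
Insert 33: h=0 -> slot 0

Table: [33, 78, None, None, 92, 82, 49, None, None, None, None]


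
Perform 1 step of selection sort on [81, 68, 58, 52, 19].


Initial: [81, 68, 58, 52, 19]
Step 1: min=19 at 4
  Swap: [19, 68, 58, 52, 81]

After 1 step: [19, 68, 58, 52, 81]


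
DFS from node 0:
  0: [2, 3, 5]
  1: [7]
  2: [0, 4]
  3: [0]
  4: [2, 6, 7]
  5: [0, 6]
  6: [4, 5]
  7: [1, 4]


Visit 0, push [5, 3, 2]
Visit 2, push [4]
Visit 4, push [7, 6]
Visit 6, push [5]
Visit 5, push []
Visit 7, push [1]
Visit 1, push []
Visit 3, push []

DFS order: [0, 2, 4, 6, 5, 7, 1, 3]


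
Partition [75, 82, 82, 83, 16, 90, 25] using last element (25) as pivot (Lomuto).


Pivot: 25
  16 <= 25: swap -> [16, 82, 82, 83, 75, 90, 25]
Place pivot at 1: [16, 25, 82, 83, 75, 90, 82]

Partitioned: [16, 25, 82, 83, 75, 90, 82]


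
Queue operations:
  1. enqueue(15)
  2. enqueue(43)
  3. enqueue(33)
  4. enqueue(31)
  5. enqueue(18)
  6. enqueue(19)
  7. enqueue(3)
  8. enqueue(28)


enqueue(15) -> [15]
enqueue(43) -> [15, 43]
enqueue(33) -> [15, 43, 33]
enqueue(31) -> [15, 43, 33, 31]
enqueue(18) -> [15, 43, 33, 31, 18]
enqueue(19) -> [15, 43, 33, 31, 18, 19]
enqueue(3) -> [15, 43, 33, 31, 18, 19, 3]
enqueue(28) -> [15, 43, 33, 31, 18, 19, 3, 28]

Final queue: [15, 43, 33, 31, 18, 19, 3, 28]


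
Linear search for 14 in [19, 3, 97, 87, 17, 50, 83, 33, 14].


i=0: 19!=14
i=1: 3!=14
i=2: 97!=14
i=3: 87!=14
i=4: 17!=14
i=5: 50!=14
i=6: 83!=14
i=7: 33!=14
i=8: 14==14 found!

Found at 8, 9 comps


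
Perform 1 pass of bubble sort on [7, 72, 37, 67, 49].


Initial: [7, 72, 37, 67, 49]
Pass 1: [7, 37, 67, 49, 72] (3 swaps)

After 1 pass: [7, 37, 67, 49, 72]


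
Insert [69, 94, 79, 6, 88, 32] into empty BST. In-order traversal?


Insert 69: root
Insert 94: R from 69
Insert 79: R from 69 -> L from 94
Insert 6: L from 69
Insert 88: R from 69 -> L from 94 -> R from 79
Insert 32: L from 69 -> R from 6

In-order: [6, 32, 69, 79, 88, 94]


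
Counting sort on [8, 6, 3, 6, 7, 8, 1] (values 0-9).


Input: [8, 6, 3, 6, 7, 8, 1]
Counts: [0, 1, 0, 1, 0, 0, 2, 1, 2, 0]

Sorted: [1, 3, 6, 6, 7, 8, 8]


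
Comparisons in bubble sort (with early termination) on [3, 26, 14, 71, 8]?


Algorithm: bubble sort (with early termination)
Input: [3, 26, 14, 71, 8]
Sorted: [3, 8, 14, 26, 71]

10


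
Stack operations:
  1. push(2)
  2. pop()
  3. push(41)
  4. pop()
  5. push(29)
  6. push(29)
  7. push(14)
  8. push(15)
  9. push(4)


push(2) -> [2]
pop()->2, []
push(41) -> [41]
pop()->41, []
push(29) -> [29]
push(29) -> [29, 29]
push(14) -> [29, 29, 14]
push(15) -> [29, 29, 14, 15]
push(4) -> [29, 29, 14, 15, 4]

Final stack: [29, 29, 14, 15, 4]


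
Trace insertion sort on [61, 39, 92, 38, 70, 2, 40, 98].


Initial: [61, 39, 92, 38, 70, 2, 40, 98]
Insert 39: [39, 61, 92, 38, 70, 2, 40, 98]
Insert 92: [39, 61, 92, 38, 70, 2, 40, 98]
Insert 38: [38, 39, 61, 92, 70, 2, 40, 98]
Insert 70: [38, 39, 61, 70, 92, 2, 40, 98]
Insert 2: [2, 38, 39, 61, 70, 92, 40, 98]
Insert 40: [2, 38, 39, 40, 61, 70, 92, 98]
Insert 98: [2, 38, 39, 40, 61, 70, 92, 98]

Sorted: [2, 38, 39, 40, 61, 70, 92, 98]


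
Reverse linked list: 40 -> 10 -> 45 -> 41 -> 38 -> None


Step 1: curr=40, set curr.next=prev(None) | reversed so far: 40
Step 2: curr=10, set curr.next=prev(40) | reversed so far: 10 -> 40
Step 3: curr=45, set curr.next=prev(10) | reversed so far: 45 -> 10 -> 40
Step 4: curr=41, set curr.next=prev(45) | reversed so far: 41 -> 45 -> 10 -> 40
Step 5: curr=38, set curr.next=prev(41) | reversed so far: 38 -> 41 -> 45 -> 10 -> 40

38 -> 41 -> 45 -> 10 -> 40 -> None


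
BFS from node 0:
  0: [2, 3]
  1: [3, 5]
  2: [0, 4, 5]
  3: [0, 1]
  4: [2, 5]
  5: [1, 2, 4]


Visit 0, enqueue [2, 3]
Visit 2, enqueue [4, 5]
Visit 3, enqueue [1]
Visit 4, enqueue []
Visit 5, enqueue []
Visit 1, enqueue []

BFS order: [0, 2, 3, 4, 5, 1]


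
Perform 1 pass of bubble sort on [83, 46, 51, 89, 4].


Initial: [83, 46, 51, 89, 4]
Pass 1: [46, 51, 83, 4, 89] (3 swaps)

After 1 pass: [46, 51, 83, 4, 89]


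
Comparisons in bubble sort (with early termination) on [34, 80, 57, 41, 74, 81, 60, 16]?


Algorithm: bubble sort (with early termination)
Input: [34, 80, 57, 41, 74, 81, 60, 16]
Sorted: [16, 34, 41, 57, 60, 74, 80, 81]

28


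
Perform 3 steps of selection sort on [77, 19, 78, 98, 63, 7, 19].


Initial: [77, 19, 78, 98, 63, 7, 19]
Step 1: min=7 at 5
  Swap: [7, 19, 78, 98, 63, 77, 19]
Step 2: min=19 at 1
  Swap: [7, 19, 78, 98, 63, 77, 19]
Step 3: min=19 at 6
  Swap: [7, 19, 19, 98, 63, 77, 78]

After 3 steps: [7, 19, 19, 98, 63, 77, 78]


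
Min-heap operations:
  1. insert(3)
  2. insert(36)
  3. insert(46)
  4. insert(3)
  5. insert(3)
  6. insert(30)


insert(3) -> [3]
insert(36) -> [3, 36]
insert(46) -> [3, 36, 46]
insert(3) -> [3, 3, 46, 36]
insert(3) -> [3, 3, 46, 36, 3]
insert(30) -> [3, 3, 30, 36, 3, 46]

Final heap: [3, 3, 30, 36, 3, 46]


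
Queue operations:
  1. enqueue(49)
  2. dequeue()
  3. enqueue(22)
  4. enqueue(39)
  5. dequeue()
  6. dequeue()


enqueue(49) -> [49]
dequeue()->49, []
enqueue(22) -> [22]
enqueue(39) -> [22, 39]
dequeue()->22, [39]
dequeue()->39, []

Final queue: []


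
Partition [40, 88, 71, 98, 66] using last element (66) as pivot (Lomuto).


Pivot: 66
  40 <= 66: advance i (no swap)
Place pivot at 1: [40, 66, 71, 98, 88]

Partitioned: [40, 66, 71, 98, 88]


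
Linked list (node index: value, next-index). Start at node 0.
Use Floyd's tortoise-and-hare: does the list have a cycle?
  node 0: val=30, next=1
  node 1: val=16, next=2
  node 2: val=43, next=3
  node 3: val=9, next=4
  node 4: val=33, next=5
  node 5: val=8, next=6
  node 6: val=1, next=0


Floyd's tortoise (slow, +1) and hare (fast, +2):
  init: slow=0, fast=0
  step 1: slow=1, fast=2
  step 2: slow=2, fast=4
  step 3: slow=3, fast=6
  step 4: slow=4, fast=1
  step 5: slow=5, fast=3
  step 6: slow=6, fast=5
  step 7: slow=0, fast=0
  slow == fast at node 0: cycle detected

Cycle: yes


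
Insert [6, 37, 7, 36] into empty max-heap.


Insert 6: [6]
Insert 37: [37, 6]
Insert 7: [37, 6, 7]
Insert 36: [37, 36, 7, 6]

Final heap: [37, 36, 7, 6]


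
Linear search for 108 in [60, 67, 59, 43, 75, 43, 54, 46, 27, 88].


i=0: 60!=108
i=1: 67!=108
i=2: 59!=108
i=3: 43!=108
i=4: 75!=108
i=5: 43!=108
i=6: 54!=108
i=7: 46!=108
i=8: 27!=108
i=9: 88!=108

Not found, 10 comps
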